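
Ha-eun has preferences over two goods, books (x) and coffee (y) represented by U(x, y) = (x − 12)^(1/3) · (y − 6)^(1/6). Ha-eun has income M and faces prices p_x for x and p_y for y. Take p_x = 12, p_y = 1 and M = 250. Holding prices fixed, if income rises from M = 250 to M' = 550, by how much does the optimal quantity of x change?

Δx* = 16.6667

Substituting into the budget: x* = 12 + 2/3·(M − 12·p_x − 6·p_y)/p_x, and y* = 6 + 1/3·(…)/p_y.
Discretionary income = 250 − 12·12 − 6·1 = 100; x* = 12 + 2/3·100/12 = 17.5556.
At M' = 550: x* = 34.2222. Change: 34.2222 − 17.5556 = 16.6667.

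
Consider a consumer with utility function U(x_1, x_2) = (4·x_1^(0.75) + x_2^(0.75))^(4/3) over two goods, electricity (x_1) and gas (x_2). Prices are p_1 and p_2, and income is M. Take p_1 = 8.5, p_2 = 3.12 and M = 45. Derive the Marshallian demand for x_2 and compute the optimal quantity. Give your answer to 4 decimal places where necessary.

MRS = MU_x_1/MU_x_2 = 4·(x_2/x_1)^(0.25). Set equal to p_1/p_2.
Hence x_2/x_1 = ((1/4)·p_1/p_2)^(1/(0.25)), i.e. raised to the 4 power.
Substitute x_2 = (x_2/x_1)·x_1 into the budget: x_1* = M/(p_1 + p_2·(x_2/x_1)).
Numerically x_2/x_1 = 0.215188, so x_1* = 45/(8.5 + 3.12·0.215188) = 4.9066 and x_2* = 0.215188·4.9066 = 1.0558.

x_2* = 1.0558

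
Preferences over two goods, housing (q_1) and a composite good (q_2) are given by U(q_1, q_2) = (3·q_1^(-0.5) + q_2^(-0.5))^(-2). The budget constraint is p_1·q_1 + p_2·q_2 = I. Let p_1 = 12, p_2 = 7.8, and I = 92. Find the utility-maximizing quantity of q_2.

q_2* = 3.4678

MRS = MU_q_1/MU_q_2 = 3·(q_2/q_1)^(1.5). Set equal to p_1/p_2.
Hence q_2/q_1 = ((1/3)·p_1/p_2)^(1/(1.5)), i.e. raised to the 2/3 power.
With the ratio pinned down, the budget gives q_1* = I/(p_1 + p_2·(q_2/q_1)) and q_2* = (q_2/q_1)·q_1*.
Numerically q_2/q_1 = 0.640684, so q_1* = 92/(12 + 7.8·0.640684) = 5.4126 and q_2* = 0.640684·5.4126 = 3.4678.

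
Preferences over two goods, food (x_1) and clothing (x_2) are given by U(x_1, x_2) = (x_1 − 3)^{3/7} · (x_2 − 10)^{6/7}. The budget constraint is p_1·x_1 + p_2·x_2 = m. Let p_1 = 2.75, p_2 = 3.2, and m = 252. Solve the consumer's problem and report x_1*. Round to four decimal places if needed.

MRS = (1/2)·(x_2−10)/(x_1−3). Tangency with p_1/p_2 gives x_2−10 = 2·(p_1/p_2)·(x_1−3).
Substituting into the budget: x_1* = 3 + 1/3·(m − 3·p_1 − 10·p_2)/p_1, and x_2* = 10 + 2/3·(…)/p_2.
Discretionary income = 252 − 3·2.75 − 10·3.2 = 211.75; x_1* = 3 + 1/3·211.75/2.75 = 28.6667.

x_1* = 28.6667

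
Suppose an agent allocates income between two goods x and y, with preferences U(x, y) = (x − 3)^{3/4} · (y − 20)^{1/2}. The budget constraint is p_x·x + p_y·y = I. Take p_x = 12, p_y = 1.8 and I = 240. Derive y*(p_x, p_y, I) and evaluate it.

Let x' = x−3, y' = y−20. MRS = (3/2)·y'/x' = p_x/p_y.
Substituting into the budget: x* = 3 + 0.6·(I − 3·p_x − 20·p_y)/p_x, and y* = 20 + 0.4·(…)/p_y.
Discretionary income = 240 − 3·12 − 20·1.8 = 168; y* = 20 + 0.4·168/1.8 = 57.3333.

y* = 57.3333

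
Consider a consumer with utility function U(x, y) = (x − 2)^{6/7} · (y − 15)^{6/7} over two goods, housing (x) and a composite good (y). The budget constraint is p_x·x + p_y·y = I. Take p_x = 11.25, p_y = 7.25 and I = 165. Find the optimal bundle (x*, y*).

This is Cobb-Douglas in (x−2, y−15): tangency gives 6/7·p_y·(y−15) = 6/7·p_x·(x−2).
After buying the subsistence bundle (2, 15), a share 0.5 of the remaining income goes to x: x* = 2 + 0.5·(I − 2p_x − 15p_y)/p_x.
Discretionary income = 165 − 2·11.25 − 15·7.25 = 33.75; x* = 2 + 0.5·33.75/11.25 = 3.5; y* = 15 + 0.5·33.75/7.25 = 17.3276.

x* = 3.5, y* = 17.3276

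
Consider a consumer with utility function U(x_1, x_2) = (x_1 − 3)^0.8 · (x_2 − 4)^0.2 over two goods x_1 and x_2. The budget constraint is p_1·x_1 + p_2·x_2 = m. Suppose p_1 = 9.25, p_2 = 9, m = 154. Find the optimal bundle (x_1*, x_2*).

x_1* = 10.8054, x_2* = 6.0056

This is Cobb-Douglas in (x_1−3, x_2−4): tangency gives 0.8·p_2·(x_2−4) = 0.2·p_1·(x_1−3).
Substituting into the budget: x_1* = 3 + 0.8·(m − 3·p_1 − 4·p_2)/p_1, and x_2* = 4 + 0.2·(…)/p_2.
Discretionary income = 154 − 3·9.25 − 4·9 = 90.25; x_1* = 3 + 0.8·90.25/9.25 = 10.8054; x_2* = 4 + 0.2·90.25/9 = 6.0056.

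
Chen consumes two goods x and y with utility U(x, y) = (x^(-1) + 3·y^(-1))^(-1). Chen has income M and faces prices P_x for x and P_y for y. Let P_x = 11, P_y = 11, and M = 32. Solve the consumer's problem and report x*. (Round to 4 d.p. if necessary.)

MRS = MU_x/MU_y = (1/3)·(y/x)^(2). Set equal to P_x/P_y.
Hence y/x = (3·P_x/P_y)^(1/(2)), i.e. raised to the 0.5 power.
Substitute y = (y/x)·x into the budget: x* = M/(P_x + P_y·(y/x)).
Numerically y/x = 1.732051, so x* = 32/(11 + 11·1.732051) = 1.0648.

x* = 1.0648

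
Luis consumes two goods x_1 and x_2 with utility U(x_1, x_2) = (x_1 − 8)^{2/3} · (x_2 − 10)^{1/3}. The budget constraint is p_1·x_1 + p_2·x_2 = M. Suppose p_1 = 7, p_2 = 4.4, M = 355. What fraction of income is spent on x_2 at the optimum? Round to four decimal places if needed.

share on x_2 = 0.3634

This is Cobb-Douglas in (x_1−8, x_2−10): tangency gives 2/3·p_2·(x_2−10) = 1/3·p_1·(x_1−8).
After buying the subsistence bundle (8, 10), a share 2/3 of the remaining income goes to x_1: x_1* = 8 + 2/3·(M − 8p_1 − 10p_2)/p_1.
Discretionary income = 355 − 8·7 − 10·4.4 = 255; x_1* = 8 + 2/3·255/7 = 32.2857; x_2* = 10 + 1/3·255/4.4 = 29.3182.
Expenditure on x_2: 4.4·29.3182 = 129; share = 0.3634.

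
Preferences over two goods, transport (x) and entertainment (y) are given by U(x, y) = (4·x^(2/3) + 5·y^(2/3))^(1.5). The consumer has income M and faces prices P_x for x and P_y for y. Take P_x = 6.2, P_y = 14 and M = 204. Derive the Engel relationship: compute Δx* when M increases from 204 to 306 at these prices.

Δx* = 11.8952

From the CES first-order condition, (4/5)·(y/x)^(1/3) = P_x/P_y.
Solve for the ratio: y/x = [(5/4)·P_x/P_y]^(3).
With the ratio pinned down, the budget gives x* = M/(P_x + P_y·(y/x)) and y* = (y/x)·x*.
Numerically y/x = 0.169637, so x* = 204/(6.2 + 14·0.169637) = 23.7903.
At M' = 306: x* = 35.6855. Change: 35.6855 − 23.7903 = 11.8952.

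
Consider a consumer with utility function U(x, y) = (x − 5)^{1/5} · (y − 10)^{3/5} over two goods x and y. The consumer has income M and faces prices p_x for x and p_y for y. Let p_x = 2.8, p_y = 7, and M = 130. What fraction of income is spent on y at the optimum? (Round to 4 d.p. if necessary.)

MRS = (1/3)·(y−10)/(x−5). Tangency with p_x/p_y gives y−10 = 3·(p_x/p_y)·(x−5).
Substituting into the budget: x* = 5 + 0.25·(M − 5·p_x − 10·p_y)/p_x, and y* = 10 + 0.75·(…)/p_y.
Discretionary income = 130 − 5·2.8 − 10·7 = 46; x* = 5 + 0.25·46/2.8 = 9.1071; y* = 10 + 0.75·46/7 = 14.9286.
Expenditure on y: 7·14.9286 = 104.5; share = 0.8038.

share on y = 0.8038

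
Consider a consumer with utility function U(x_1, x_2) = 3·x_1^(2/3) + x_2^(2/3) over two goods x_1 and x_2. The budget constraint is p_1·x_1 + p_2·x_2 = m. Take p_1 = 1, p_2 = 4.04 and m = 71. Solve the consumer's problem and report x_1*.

MU_x_1 ∝ 3·x_1^(-1/3), MU_x_2 ∝ x_2^(-1/3), so MRS = 3·(x_2/x_1)^(1/3) = p_1/p_2.
Hence x_2/x_1 = ((1/3)·p_1/p_2)^(1/(1/3)), i.e. raised to the 3 power.
With the ratio pinned down, the budget gives x_1* = m/(p_1 + p_2·(x_2/x_1)) and x_2* = (x_2/x_1)·x_1*.
Numerically x_2/x_1 = 0.000562, so x_1* = 71/(1 + 4.04·0.000562) = 70.8393.

x_1* = 70.8393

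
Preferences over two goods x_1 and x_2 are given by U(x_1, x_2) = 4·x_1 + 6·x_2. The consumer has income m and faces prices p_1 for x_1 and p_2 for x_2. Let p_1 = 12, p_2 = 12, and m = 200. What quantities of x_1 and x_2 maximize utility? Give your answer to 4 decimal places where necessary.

x_1* = 0, x_2* = 16.6667

Linear utility — the consumer picks whichever good has higher MU/price: 4/12 = 0.3333 vs 6/12 = 0.5.
x_2 gives more utility per dollar, so spend all income on x_2: x_2* = m/p_2, x_1* = 0.
Numerically: x_1* = 0, x_2* = 16.6667.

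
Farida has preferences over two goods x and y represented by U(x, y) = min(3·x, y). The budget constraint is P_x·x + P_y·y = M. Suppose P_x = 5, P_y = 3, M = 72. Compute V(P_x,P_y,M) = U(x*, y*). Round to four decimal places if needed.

V = 15.4286

Here 5 + 3·3 = 14, giving x* = 5.1429 and y* = 15.4286.
Utility at the optimum: U(5.1429, 15.4286) = 15.4286.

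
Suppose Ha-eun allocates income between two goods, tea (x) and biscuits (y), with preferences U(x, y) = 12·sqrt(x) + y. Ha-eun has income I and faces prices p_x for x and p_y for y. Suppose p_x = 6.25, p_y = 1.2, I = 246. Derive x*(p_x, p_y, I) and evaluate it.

Set MRS = p_x/p_y: 6·x^(−1/2) = p_x/p_y.
Solve: √x = 6·p_y/p_x, so x*(p_x,p_y) = (6·p_y/p_x)², and y* = (I − p_x·x*)/p_y.
Plugging in: x* = (6·1.2/6.25)² = 1.3271.

x* = 1.3271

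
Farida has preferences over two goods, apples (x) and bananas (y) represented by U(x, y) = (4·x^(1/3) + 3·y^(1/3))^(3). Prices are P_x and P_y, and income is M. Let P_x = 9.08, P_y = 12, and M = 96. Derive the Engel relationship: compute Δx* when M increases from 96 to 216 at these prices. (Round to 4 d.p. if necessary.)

Δx* = 8.4447

With the ratio pinned down, the budget gives x* = M/(P_x + P_y·(y/x)) and y* = (y/x)·x*.
Numerically y/x = 0.427512, so x* = 96/(9.08 + 12·0.427512) = 6.7557.
At M' = 216: x* = 15.2004. Change: 15.2004 − 6.7557 = 8.4447.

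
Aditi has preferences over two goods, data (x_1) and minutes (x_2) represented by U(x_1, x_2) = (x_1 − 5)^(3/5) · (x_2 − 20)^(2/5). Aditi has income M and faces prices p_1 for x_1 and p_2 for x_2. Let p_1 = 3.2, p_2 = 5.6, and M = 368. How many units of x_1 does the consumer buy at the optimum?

MRS = (3/2)·(x_2−20)/(x_1−5). Tangency with p_1/p_2 gives x_2−20 = (2/3)·(p_1/p_2)·(x_1−5).
After buying the subsistence bundle (5, 20), a share 0.6 of the remaining income goes to x_1: x_1* = 5 + 0.6·(M − 5p_1 − 20p_2)/p_1.
Discretionary income = 368 − 5·3.2 − 20·5.6 = 240; x_1* = 5 + 0.6·240/3.2 = 50.

x_1* = 50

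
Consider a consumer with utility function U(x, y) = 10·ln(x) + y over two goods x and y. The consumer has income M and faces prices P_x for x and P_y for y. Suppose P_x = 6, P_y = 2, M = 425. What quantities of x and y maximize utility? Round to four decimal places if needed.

Set MRS = P_x/P_y: (10/x)/1 = P_x/P_y.
So x*(P_x,P_y) = 10·P_y/P_x, independent of income; and y* = (M − 10·P_y)/P_y.
At the given prices: x* = 10·2/6 = 3.3333, and y* = 202.5.

x* = 3.3333, y* = 202.5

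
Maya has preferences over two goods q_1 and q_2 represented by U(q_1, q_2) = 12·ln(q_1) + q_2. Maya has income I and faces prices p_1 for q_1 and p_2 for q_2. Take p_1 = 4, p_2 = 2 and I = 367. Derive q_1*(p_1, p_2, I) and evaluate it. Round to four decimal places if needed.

So q_1*(p_1,p_2) = 12·p_2/p_1, independent of income; and q_2* = (I − 12·p_2)/p_2.
At the given prices: q_1* = 12·2/4 = 6.

q_1* = 6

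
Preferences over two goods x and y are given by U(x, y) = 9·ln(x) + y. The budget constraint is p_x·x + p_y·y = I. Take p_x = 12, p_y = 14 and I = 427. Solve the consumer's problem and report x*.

MU_x = 9/x, MU_y = 1. Tangency: 9/x = p_x/p_y.
So x*(p_x,p_y) = 9·p_y/p_x, independent of income; and y* = (I − 9·p_y)/p_y.
At the given prices: x* = 9·14/12 = 10.5.

x* = 10.5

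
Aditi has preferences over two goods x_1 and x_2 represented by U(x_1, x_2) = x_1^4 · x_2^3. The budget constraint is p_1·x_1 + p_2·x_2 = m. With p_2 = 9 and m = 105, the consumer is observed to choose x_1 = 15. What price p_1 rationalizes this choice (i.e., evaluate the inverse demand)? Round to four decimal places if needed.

p_1 = 4

Tangency: MRS = (4/3)·x_2/x_1 = p_1/p_2.
So 4·p_2·x_2 = 3·p_1·x_1; combined with the budget, a share 4/7 of income goes to x_1.
Demand: x_1*(p_1,p_2,m) = 4/7·m/p_1 and x_2* = 3/7·m/p_2.
Set x_1* = 15 in the demand function and solve for p_1: p_1 = 4.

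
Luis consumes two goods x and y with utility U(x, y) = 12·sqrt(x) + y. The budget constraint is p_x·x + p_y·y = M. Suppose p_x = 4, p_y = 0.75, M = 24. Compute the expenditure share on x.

Solve: √x = 6·p_y/p_x, so x*(p_x,p_y) = (6·p_y/p_x)², and y* = (M − p_x·x*)/p_y.
Plugging in: x* = (6·0.75/4)² = 1.2656, y* = 25.25.
Expenditure on x: 4·1.2656 = 5.0625; share = 0.2109.

share on x = 0.2109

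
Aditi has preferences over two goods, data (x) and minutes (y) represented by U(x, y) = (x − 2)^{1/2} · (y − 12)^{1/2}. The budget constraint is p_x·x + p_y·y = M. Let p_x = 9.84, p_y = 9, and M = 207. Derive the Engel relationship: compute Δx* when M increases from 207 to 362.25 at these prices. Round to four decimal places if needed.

Δx* = 7.8887

Substituting into the budget: x* = 2 + 0.5·(M − 2·p_x − 12·p_y)/p_x, and y* = 12 + 0.5·(…)/p_y.
Discretionary income = 207 − 2·9.84 − 12·9 = 79.32; x* = 2 + 0.5·79.32/9.84 = 6.0305.
At M' = 362.25: x* = 13.9192. Change: 13.9192 − 6.0305 = 7.8887.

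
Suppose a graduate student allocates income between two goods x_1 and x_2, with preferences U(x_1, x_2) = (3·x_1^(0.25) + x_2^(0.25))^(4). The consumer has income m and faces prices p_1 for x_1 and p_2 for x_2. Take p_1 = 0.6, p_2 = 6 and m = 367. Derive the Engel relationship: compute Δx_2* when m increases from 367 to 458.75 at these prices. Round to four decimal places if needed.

Δx_2* = 1.4815

Numerically x_2/x_1 = 0.010728, so x_1* = 367/(0.6 + 6·0.010728) = 552.4064 and x_2* = 0.010728·552.4064 = 5.926.
At m' = 458.75: x_2* = 7.4075. Change: 7.4075 − 5.926 = 1.4815.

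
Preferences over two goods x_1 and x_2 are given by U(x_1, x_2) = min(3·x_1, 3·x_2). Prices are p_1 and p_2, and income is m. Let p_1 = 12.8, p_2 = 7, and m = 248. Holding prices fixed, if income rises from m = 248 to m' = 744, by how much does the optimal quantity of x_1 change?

Δx_1* = 25.0505

With perfect complements, no substitution: consume in ratio x_1:x_2 = 3:3.
Budget: p_1·x_1 + p_2·x_1 = m, so (3·p_1 + 3·p_2)·x_1 = 3·m.
Demand: x_1*(p_1,p_2,m) = 3·m/(3·p_1 + 3·p_2), x_2* = 3·m/(3·p_1 + 3·p_2).
Here 3·12.8 + 3·7 = 59.4, giving x_1* = 12.5253.
At m' = 744: x_1* = 37.5758. Change: 37.5758 − 12.5253 = 25.0505.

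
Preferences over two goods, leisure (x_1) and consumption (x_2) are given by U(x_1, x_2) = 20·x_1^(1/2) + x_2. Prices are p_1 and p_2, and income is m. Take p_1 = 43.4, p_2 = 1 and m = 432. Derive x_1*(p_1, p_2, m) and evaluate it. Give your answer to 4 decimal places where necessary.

MU_x_1 = 10/√x_1, MU_x_2 = 1. Tangency: 10/√x_1 = p_1/p_2.
Solve: √x_1 = 10·p_2/p_1, so x_1*(p_1,p_2) = (10·p_2/p_1)², and x_2* = (m − p_1·x_1*)/p_2.
Plugging in: x_1* = (10·1/43.4)² = 0.0531.

x_1* = 0.0531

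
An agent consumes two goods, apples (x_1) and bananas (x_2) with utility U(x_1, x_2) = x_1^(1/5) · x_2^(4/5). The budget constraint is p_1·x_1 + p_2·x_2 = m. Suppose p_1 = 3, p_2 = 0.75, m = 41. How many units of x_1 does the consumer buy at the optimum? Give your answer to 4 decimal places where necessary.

Tangency: MRS = (1/4)·x_2/x_1 = p_1/p_2.
Rearranging, p_2·x_2 = 4·p_1·x_1. Substituting into the budget gives p_1·x_1·(1 + 4) = m.
Demand: x_1*(p_1,p_2,m) = 0.2·m/p_1 and x_2* = 0.8·m/p_2.
At p_1=3, p_2=0.75, m=41: x_1* = 0.2·41/3 = 2.7333.

x_1* = 2.7333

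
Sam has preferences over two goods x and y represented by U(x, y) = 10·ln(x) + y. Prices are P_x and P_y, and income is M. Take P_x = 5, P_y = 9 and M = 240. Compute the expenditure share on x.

So x*(P_x,P_y) = 10·P_y/P_x, independent of income; and y* = (M − 10·P_y)/P_y.
At the given prices: x* = 10·9/5 = 18, and y* = 16.6667.
Expenditure on x: 5·18 = 90; share = 0.375.

share on x = 0.375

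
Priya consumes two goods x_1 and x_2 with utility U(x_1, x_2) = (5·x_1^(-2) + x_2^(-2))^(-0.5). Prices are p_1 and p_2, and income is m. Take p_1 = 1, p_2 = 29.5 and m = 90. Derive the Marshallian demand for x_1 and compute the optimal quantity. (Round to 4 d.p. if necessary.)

With the ratio pinned down, the budget gives x_1* = m/(p_1 + p_2·(x_2/x_1)) and x_2* = (x_2/x_1)·x_1*.
Numerically x_2/x_1 = 0.189265, so x_1* = 90/(1 + 29.5·0.189265) = 13.6709.

x_1* = 13.6709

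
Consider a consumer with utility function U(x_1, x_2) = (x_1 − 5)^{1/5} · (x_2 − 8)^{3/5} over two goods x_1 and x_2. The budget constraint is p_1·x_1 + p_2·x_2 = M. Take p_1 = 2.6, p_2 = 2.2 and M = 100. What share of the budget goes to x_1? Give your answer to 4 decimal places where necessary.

After buying the subsistence bundle (5, 8), a share 0.25 of the remaining income goes to x_1: x_1* = 5 + 0.25·(M − 5p_1 − 8p_2)/p_1.
Discretionary income = 100 − 5·2.6 − 8·2.2 = 69.4; x_1* = 5 + 0.25·69.4/2.6 = 11.6731; x_2* = 8 + 0.75·69.4/2.2 = 31.6591.
Expenditure on x_1: 2.6·11.6731 = 30.35; share = 0.3035.

share on x_1 = 0.3035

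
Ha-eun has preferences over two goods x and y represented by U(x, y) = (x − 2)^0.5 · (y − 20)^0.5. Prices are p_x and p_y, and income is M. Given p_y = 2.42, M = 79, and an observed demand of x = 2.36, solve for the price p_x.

p_x = 11.25

MRS = (y−20)/(x−2). Tangency with p_x/p_y gives y−20 = (p_x/p_y)·(x−2).
Substituting into the budget: x* = 2 + 0.5·(M − 2·p_x − 20·p_y)/p_x, and y* = 20 + 0.5·(…)/p_y.
Set x* = 2.36 in the demand function and solve for p_x: p_x = 11.25.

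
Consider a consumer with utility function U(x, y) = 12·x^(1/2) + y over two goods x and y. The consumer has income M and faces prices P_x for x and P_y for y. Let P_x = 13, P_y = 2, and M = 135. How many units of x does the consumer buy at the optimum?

x* = 0.8521

Set MRS = P_x/P_y: 6·x^(−1/2) = P_x/P_y.
Thus x* = (6·P_y/P_x)² — independent of M — with the rest of income spent on y.
Plugging in: x* = (6·2/13)² = 0.8521.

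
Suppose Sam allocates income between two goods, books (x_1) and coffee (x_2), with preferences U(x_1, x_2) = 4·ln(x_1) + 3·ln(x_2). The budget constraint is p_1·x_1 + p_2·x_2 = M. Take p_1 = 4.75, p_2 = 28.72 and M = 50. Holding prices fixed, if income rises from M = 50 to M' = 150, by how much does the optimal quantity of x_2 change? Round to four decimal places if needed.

MU_x_1/MU_x_2 = (4·x_2)/(3·x_1); tangency sets this equal to p_1/p_2.
So 4·p_2·x_2 = 3·p_1·x_1; combined with the budget, a share 4/7 of income goes to x_1.
Demand: x_1*(p_1,p_2,M) = 4/7·M/p_1 and x_2* = 3/7·M/p_2.
At p_1=4.75, p_2=28.72, M=50: x_2* = 3/7·50/28.72 = 0.7461.
At M' = 150: x_2* = 2.2384. Change: 2.2384 − 0.7461 = 1.4922.

Δx_2* = 1.4922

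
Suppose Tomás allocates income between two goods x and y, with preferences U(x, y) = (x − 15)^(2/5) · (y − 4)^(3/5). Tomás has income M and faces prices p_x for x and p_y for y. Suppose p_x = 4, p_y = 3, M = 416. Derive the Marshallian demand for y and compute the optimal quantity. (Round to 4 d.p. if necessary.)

Let x' = x−15, y' = y−4. MRS = (2/3)·y'/x' = p_x/p_y.
Substituting into the budget: x* = 15 + 0.4·(M − 15·p_x − 4·p_y)/p_x, and y* = 4 + 0.6·(…)/p_y.
Discretionary income = 416 − 15·4 − 4·3 = 344; y* = 4 + 0.6·344/3 = 72.8.

y* = 72.8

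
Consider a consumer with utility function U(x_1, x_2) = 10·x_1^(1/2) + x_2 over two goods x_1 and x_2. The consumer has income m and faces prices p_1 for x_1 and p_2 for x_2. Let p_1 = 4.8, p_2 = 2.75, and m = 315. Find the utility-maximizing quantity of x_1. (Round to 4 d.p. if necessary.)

Thus x_1* = (5·p_2/p_1)² — independent of m — with the rest of income spent on x_2.
Plugging in: x_1* = (5·2.75/4.8)² = 8.2058.

x_1* = 8.2058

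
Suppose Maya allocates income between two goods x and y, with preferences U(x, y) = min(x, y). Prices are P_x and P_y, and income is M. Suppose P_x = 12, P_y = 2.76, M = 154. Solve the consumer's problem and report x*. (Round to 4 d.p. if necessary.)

x* = 10.4336

Here 12 + 2.76 = 14.76, giving x* = 10.4336.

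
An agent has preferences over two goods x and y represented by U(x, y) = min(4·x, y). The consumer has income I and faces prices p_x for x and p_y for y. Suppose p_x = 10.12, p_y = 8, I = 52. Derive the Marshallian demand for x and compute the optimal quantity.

x* = 1.2346

Leontief preferences: the optimum is at the kink where x/1 = y/4, i.e. y = 4·x.
Budget: p_x·x + p_y·4·x = I, so (p_x + 4·p_y)·x = I.
Demand: x*(p_x,p_y,I) = I/(p_x + 4·p_y), y* = 4·I/(p_x + 4·p_y).
Here 10.12 + 4·8 = 42.12, giving x* = 1.2346.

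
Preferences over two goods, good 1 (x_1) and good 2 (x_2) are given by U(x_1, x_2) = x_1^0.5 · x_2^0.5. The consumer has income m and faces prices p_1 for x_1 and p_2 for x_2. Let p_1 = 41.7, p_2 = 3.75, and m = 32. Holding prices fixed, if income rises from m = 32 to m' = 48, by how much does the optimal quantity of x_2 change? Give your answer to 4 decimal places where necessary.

Δx_2* = 2.1333

Demand: x_1*(p_1,p_2,m) = 0.5·m/p_1 and x_2* = 0.5·m/p_2.
At p_1=41.7, p_2=3.75, m=32: x_2* = 0.5·32/3.75 = 4.2667.
At m' = 48: x_2* = 6.4. Change: 6.4 − 4.2667 = 2.1333.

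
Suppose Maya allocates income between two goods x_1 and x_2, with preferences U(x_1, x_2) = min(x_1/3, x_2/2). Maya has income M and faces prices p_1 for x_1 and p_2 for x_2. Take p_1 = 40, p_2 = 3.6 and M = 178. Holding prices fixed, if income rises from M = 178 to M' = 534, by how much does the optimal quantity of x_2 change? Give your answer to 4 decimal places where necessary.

With perfect complements, no substitution: consume in ratio x_1:x_2 = 3:2.
Budget: p_1·x_1 + p_2·(2/3)·x_1 = M, so (3·p_1 + 2·p_2)·x_1 = 3·M.
Demand: x_1*(p_1,p_2,M) = 3·M/(3·p_1 + 2·p_2), x_2* = 2·M/(3·p_1 + 2·p_2).
Here 3·40 + 2·3.6 = 127.2, giving x_2* = 2.7987.
At M' = 534: x_2* = 8.3962. Change: 8.3962 − 2.7987 = 5.5975.

Δx_2* = 5.5975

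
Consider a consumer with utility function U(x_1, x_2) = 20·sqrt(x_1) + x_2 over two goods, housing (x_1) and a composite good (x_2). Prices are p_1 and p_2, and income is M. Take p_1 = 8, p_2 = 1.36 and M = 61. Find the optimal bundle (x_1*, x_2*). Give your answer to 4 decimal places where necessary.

Plugging in: x_1* = (10·1.36/8)² = 2.89, x_2* = 27.8529.

x_1* = 2.89, x_2* = 27.8529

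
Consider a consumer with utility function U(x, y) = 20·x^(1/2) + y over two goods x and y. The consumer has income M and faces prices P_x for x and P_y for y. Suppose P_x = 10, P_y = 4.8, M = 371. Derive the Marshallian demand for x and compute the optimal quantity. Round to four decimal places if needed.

Set MRS = P_x/P_y: 10·x^(−1/2) = P_x/P_y.
Solve: √x = 10·P_y/P_x, so x*(P_x,P_y) = (10·P_y/P_x)², and y* = (M − P_x·x*)/P_y.
Plugging in: x* = (10·4.8/10)² = 23.04.

x* = 23.04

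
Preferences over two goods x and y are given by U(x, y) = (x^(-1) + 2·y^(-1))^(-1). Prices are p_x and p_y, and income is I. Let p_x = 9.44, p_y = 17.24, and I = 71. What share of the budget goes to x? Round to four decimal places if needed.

share on x = 0.3435

From the CES first-order condition, (1/2)·(y/x)^(2) = p_x/p_y.
Hence y/x = (2·p_x/p_y)^(1/(2)), i.e. raised to the 0.5 power.
With the ratio pinned down, the budget gives x* = I/(p_x + p_y·(y/x)) and y* = (y/x)·x*.
Numerically y/x = 1.046483, so x* = 71/(9.44 + 17.24·1.046483) = 2.5836 and y* = 1.046483·2.5836 = 2.7037.
Expenditure on x: 9.44·2.5836 = 24.3889; share = 0.3435.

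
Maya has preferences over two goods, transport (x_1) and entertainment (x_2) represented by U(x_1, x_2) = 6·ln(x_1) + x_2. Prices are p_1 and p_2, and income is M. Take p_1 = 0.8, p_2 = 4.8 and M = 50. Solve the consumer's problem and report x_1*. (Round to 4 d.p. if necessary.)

Set MRS = p_1/p_2: (6/x_1)/1 = p_1/p_2.
So x_1*(p_1,p_2) = 6·p_2/p_1, independent of income; and x_2* = (M − 6·p_2)/p_2.
At the given prices: x_1* = 6·4.8/0.8 = 36.

x_1* = 36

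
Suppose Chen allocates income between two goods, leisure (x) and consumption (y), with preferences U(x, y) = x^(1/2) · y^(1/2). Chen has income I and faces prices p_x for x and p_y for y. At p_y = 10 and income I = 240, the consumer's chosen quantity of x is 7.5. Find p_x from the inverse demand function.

p_x = 16

MU_x/MU_y = (0.5·y)/(0.5·x); tangency sets this equal to p_x/p_y.
So 0.5·p_y·y = 0.5·p_x·x; combined with the budget, a share 0.5 of income goes to x.
Demand: x*(p_x,p_y,I) = 0.5·I/p_x and y* = 0.5·I/p_y.
Set x* = 7.5 in the demand function and solve for p_x: p_x = 16.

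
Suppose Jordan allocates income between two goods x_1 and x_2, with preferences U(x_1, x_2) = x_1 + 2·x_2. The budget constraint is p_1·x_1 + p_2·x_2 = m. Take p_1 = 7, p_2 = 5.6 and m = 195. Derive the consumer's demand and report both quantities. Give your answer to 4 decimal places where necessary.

x_1* = 0, x_2* = 34.8214

Linear utility — the consumer picks whichever good has higher MU/price: 1/7 = 0.1429 vs 2/5.6 = 0.3571.
x_2 gives more utility per dollar, so spend all income on x_2: x_2* = m/p_2, x_1* = 0.
Numerically: x_1* = 0, x_2* = 34.8214.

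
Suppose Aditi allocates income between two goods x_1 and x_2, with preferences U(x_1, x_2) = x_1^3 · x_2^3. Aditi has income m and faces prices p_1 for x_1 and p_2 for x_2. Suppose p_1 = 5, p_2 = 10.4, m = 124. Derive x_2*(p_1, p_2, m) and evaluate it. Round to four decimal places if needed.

x_2* = 5.9615

MU_x_1/MU_x_2 = (3·x_2)/(3·x_1); tangency sets this equal to p_1/p_2.
Rearranging, p_2·x_2 = p_1·x_1. Substituting into the budget gives p_1·x_1·(1 + 1) = m.
Demand: x_1*(p_1,p_2,m) = 0.5·m/p_1 and x_2* = 0.5·m/p_2.
At p_1=5, p_2=10.4, m=124: x_2* = 0.5·124/10.4 = 5.9615.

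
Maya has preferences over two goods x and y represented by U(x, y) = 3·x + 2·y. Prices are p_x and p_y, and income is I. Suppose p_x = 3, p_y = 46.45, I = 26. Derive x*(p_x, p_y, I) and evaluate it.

Linear utility — the consumer picks whichever good has higher MU/price: 3/3 = 1 vs 2/46.45 = 0.0431.
x gives more utility per dollar, so spend all income on x: x* = I/p_x, y* = 0.
Numerically: x* = 8.6667, y* = 0.

x* = 8.6667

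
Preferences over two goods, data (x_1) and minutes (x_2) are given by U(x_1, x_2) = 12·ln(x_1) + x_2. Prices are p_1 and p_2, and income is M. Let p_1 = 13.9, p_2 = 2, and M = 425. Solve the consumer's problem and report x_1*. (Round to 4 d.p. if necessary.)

MU_x_1 = 12/x_1, MU_x_2 = 1. Tangency: 12/x_1 = p_1/p_2.
So x_1*(p_1,p_2) = 12·p_2/p_1, independent of income; and x_2* = (M − 12·p_2)/p_2.
At the given prices: x_1* = 12·2/13.9 = 1.7266.

x_1* = 1.7266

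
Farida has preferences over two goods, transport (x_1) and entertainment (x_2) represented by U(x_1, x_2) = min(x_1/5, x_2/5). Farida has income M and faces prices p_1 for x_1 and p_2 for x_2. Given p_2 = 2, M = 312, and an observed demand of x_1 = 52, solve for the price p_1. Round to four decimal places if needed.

Leontief preferences: the optimum is at the kink where x_1/5 = x_2/5, i.e. x_2 = x_1.
Budget: p_1·x_1 + p_2·x_1 = M, so (5·p_1 + 5·p_2)·x_1 = 5·M.
Demand: x_1*(p_1,p_2,M) = 5·M/(5·p_1 + 5·p_2), x_2* = 5·M/(5·p_1 + 5·p_2).
Set x_1* = 52 in the demand function and solve for p_1: p_1 = 4.

p_1 = 4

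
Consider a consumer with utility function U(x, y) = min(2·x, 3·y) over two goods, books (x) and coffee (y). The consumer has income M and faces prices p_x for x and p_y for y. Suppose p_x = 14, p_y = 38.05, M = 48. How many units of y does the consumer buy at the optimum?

y* = 0.8129

Demand: x*(p_x,p_y,M) = 3·M/(3·p_x + 2·p_y), y* = 2·M/(3·p_x + 2·p_y).
Here 3·14 + 2·38.05 = 118.1, giving y* = 0.8129.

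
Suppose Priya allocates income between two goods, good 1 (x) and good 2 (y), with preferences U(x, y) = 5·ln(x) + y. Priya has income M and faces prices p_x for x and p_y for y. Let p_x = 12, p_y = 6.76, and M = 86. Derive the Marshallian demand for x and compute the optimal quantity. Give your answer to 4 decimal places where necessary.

x* = 2.8167

MU_x = 5/x, MU_y = 1. Tangency: 5/x = p_x/p_y.
So x*(p_x,p_y) = 5·p_y/p_x, independent of income; and y* = (M − 5·p_y)/p_y.
At the given prices: x* = 5·6.76/12 = 2.8167.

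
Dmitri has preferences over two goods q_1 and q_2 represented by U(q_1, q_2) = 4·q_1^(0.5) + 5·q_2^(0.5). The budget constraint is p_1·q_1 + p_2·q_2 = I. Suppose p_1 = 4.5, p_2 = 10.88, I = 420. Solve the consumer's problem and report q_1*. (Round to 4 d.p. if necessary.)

q_1* = 56.6943

MRS = MU_q_1/MU_q_2 = (4/5)·(q_2/q_1)^(0.5). Set equal to p_1/p_2.
Hence q_2/q_1 = ((5/4)·p_1/p_2)^(1/(0.5)), i.e. raised to the 2 power.
Substitute q_2 = (q_2/q_1)·q_1 into the budget: q_1* = I/(p_1 + p_2·(q_2/q_1)).
Numerically q_2/q_1 = 0.267293, so q_1* = 420/(4.5 + 10.88·0.267293) = 56.6943.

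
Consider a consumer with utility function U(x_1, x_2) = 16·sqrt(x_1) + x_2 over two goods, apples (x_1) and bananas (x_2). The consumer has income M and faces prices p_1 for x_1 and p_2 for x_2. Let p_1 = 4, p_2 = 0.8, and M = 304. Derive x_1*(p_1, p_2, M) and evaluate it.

x_1* = 2.56

MU_x_1 = 8/√x_1, MU_x_2 = 1. Tangency: 8/√x_1 = p_1/p_2.
Thus x_1* = (8·p_2/p_1)² — independent of M — with the rest of income spent on x_2.
Plugging in: x_1* = (8·0.8/4)² = 2.56.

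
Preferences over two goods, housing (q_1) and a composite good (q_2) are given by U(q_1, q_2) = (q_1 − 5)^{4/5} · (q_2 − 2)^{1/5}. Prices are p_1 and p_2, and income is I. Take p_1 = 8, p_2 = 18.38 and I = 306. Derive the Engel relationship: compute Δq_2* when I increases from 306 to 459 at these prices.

After buying the subsistence bundle (5, 2), a share 0.8 of the remaining income goes to q_1: q_1* = 5 + 0.8·(I − 5p_1 − 2p_2)/p_1.
Discretionary income = 306 − 5·8 − 2·18.38 = 229.24; q_2* = 2 + 0.2·229.24/18.38 = 4.4945.
At I' = 459: q_2* = 6.1593. Change: 6.1593 − 4.4945 = 1.6649.

Δq_2* = 1.6649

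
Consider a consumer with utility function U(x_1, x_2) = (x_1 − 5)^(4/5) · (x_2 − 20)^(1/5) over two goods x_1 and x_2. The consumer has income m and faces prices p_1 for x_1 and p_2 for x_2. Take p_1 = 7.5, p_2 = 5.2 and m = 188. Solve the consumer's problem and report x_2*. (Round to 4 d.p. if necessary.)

x_2* = 21.7885

Substituting into the budget: x_1* = 5 + 0.8·(m − 5·p_1 − 20·p_2)/p_1, and x_2* = 20 + 0.2·(…)/p_2.
Discretionary income = 188 − 5·7.5 − 20·5.2 = 46.5; x_2* = 20 + 0.2·46.5/5.2 = 21.7885.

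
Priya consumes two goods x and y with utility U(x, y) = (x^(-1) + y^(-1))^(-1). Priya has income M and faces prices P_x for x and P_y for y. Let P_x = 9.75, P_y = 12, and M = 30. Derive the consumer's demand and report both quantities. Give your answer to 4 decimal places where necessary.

MU_x ∝ x^(-2), MU_y ∝ y^(-2), so MRS = (y/x)^(2) = P_x/P_y.
Hence y/x = (P_x/P_y)^(1/(2)), i.e. raised to the 0.5 power.
Substitute y = (y/x)·x into the budget: x* = M/(P_x + P_y·(y/x)).
Numerically y/x = 0.901388, so x* = 30/(9.75 + 12·0.901388) = 1.4587 and y* = 0.901388·1.4587 = 1.3148.

x* = 1.4587, y* = 1.3148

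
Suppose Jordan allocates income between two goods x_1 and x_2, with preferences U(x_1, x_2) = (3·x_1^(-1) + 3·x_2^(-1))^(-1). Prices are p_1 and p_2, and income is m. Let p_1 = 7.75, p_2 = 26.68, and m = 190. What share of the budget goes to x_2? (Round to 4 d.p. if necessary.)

share on x_2 = 0.6498

MRS = MU_x_1/MU_x_2 = (x_2/x_1)^(2). Set equal to p_1/p_2.
Hence x_2/x_1 = (p_1/p_2)^(1/(2)), i.e. raised to the 0.5 power.
With the ratio pinned down, the budget gives x_1* = m/(p_1 + p_2·(x_2/x_1)) and x_2* = (x_2/x_1)·x_1*.
Numerically x_2/x_1 = 0.538962, so x_1* = 190/(7.75 + 26.68·0.538962) = 8.5858 and x_2* = 0.538962·8.5858 = 4.6274.
Expenditure on x_2: 26.68·4.6274 = 123.4599; share = 0.6498.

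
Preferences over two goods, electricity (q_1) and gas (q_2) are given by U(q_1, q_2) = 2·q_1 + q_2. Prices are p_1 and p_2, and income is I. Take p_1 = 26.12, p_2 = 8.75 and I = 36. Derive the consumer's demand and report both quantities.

Linear utility — the consumer picks whichever good has higher MU/price: 2/26.12 = 0.0766 vs 1/8.75 = 0.1143.
q_2 gives more utility per dollar, so spend all income on q_2: q_2* = I/p_2, q_1* = 0.
Numerically: q_1* = 0, q_2* = 4.1143.

q_1* = 0, q_2* = 4.1143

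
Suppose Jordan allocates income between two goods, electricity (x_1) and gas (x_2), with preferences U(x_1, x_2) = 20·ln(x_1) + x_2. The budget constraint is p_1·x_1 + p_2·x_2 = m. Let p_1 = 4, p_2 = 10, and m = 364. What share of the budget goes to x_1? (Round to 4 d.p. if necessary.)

share on x_1 = 0.5495

Set MRS = p_1/p_2: (20/x_1)/1 = p_1/p_2.
So x_1*(p_1,p_2) = 20·p_2/p_1, independent of income; and x_2* = (m − 20·p_2)/p_2.
At the given prices: x_1* = 20·10/4 = 50, and x_2* = 16.4.
Expenditure on x_1: 4·50 = 200; share = 0.5495.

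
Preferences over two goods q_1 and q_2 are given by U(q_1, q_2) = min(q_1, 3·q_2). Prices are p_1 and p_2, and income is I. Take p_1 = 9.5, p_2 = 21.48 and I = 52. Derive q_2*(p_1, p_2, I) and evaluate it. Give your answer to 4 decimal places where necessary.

q_2* = 1.0404

With perfect complements, no substitution: consume in ratio q_1:q_2 = 3:1.
Budget: p_1·q_1 + p_2·(1/3)·q_1 = I, so (3·p_1 + p_2)·q_1 = 3·I.
Demand: q_1*(p_1,p_2,I) = 3·I/(3·p_1 + p_2), q_2* = I/(3·p_1 + p_2).
Here 3·9.5 + 21.48 = 49.98, giving q_2* = 1.0404.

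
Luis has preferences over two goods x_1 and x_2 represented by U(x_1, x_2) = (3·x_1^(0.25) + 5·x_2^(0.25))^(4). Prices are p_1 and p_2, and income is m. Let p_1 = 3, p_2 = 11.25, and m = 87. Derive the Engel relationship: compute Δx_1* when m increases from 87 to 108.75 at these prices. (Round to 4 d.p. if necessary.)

Δx_1* = 3.1912

From the CES first-order condition, (3/5)·(x_2/x_1)^(0.75) = p_1/p_2.
Hence x_2/x_1 = ((5/3)·p_1/p_2)^(1/(0.75)), i.e. raised to the 4/3 power.
Substitute x_2 = (x_2/x_1)·x_1 into the budget: x_1* = m/(p_1 + p_2·(x_2/x_1)).
Numerically x_2/x_1 = 0.339175, so x_1* = 87/(3 + 11.25·0.339175) = 12.7646.
At m' = 108.75: x_1* = 15.9558. Change: 15.9558 − 12.7646 = 3.1912.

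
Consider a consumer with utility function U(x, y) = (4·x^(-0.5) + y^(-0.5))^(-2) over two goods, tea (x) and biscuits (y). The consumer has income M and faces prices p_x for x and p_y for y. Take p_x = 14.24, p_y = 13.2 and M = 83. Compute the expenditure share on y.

MRS = MU_x/MU_y = 4·(y/x)^(1.5). Set equal to p_x/p_y.
Hence y/x = ((1/4)·p_x/p_y)^(1/(1.5)), i.e. raised to the 2/3 power.
Substitute y = (y/x)·x into the budget: x* = M/(p_x + p_y·(y/x)).
Numerically y/x = 0.41743, so x* = 83/(14.24 + 13.2·0.41743) = 4.2025 and y* = 0.41743·4.2025 = 1.7543.
Expenditure on y: 13.2·1.7543 = 23.1562; share = 0.279.

share on y = 0.279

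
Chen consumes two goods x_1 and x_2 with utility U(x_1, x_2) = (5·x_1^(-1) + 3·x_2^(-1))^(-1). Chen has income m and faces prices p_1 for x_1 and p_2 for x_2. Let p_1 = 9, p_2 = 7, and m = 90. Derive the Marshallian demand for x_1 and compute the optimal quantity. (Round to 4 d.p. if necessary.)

x_1* = 5.9413

From the CES first-order condition, (5/3)·(x_2/x_1)^(2) = p_1/p_2.
Solve for the ratio: x_2/x_1 = [(3/5)·p_1/p_2]^(0.5).
With the ratio pinned down, the budget gives x_1* = m/(p_1 + p_2·(x_2/x_1)) and x_2* = (x_2/x_1)·x_1*.
Numerically x_2/x_1 = 0.87831, so x_1* = 90/(9 + 7·0.87831) = 5.9413.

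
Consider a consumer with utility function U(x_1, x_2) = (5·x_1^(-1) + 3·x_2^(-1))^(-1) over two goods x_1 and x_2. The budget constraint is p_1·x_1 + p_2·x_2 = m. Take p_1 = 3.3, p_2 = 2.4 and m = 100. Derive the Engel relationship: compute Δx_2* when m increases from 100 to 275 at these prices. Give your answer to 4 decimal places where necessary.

Δx_2* = 29.0063

MU_x_1 ∝ 5·x_1^(-2), MU_x_2 ∝ 3·x_2^(-2), so MRS = (5/3)·(x_2/x_1)^(2) = p_1/p_2.
Hence x_2/x_1 = ((3/5)·p_1/p_2)^(1/(2)), i.e. raised to the 0.5 power.
With the ratio pinned down, the budget gives x_1* = m/(p_1 + p_2·(x_2/x_1)) and x_2* = (x_2/x_1)·x_1*.
Numerically x_2/x_1 = 0.908295, so x_1* = 100/(3.3 + 2.4·0.908295) = 18.2485 and x_2* = 0.908295·18.2485 = 16.575.
At m' = 275: x_2* = 45.5813. Change: 45.5813 − 16.575 = 29.0063.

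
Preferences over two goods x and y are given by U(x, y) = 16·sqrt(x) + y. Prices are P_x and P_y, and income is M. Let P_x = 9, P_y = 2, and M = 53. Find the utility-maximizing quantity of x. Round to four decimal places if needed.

MU_x = 8/√x, MU_y = 1. Tangency: 8/√x = P_x/P_y.
Thus x* = (8·P_y/P_x)² — independent of M — with the rest of income spent on y.
Plugging in: x* = (8·2/9)² = 3.1605.

x* = 3.1605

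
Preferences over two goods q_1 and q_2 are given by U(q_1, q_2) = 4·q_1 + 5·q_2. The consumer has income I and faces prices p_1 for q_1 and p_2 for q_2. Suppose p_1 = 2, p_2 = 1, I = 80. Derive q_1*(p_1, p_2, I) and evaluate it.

q_2 gives more utility per dollar, so spend all income on q_2: q_2* = I/p_2, q_1* = 0.
Numerically: q_1* = 0, q_2* = 80.

q_1* = 0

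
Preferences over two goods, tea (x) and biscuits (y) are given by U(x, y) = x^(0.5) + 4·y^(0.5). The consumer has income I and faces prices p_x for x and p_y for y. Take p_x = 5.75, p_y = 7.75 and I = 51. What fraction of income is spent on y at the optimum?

share on y = 0.9223

MU_x ∝ x^(-0.5), MU_y ∝ 4·y^(-0.5), so MRS = (1/4)·(y/x)^(0.5) = p_x/p_y.
Solve for the ratio: y/x = [4·p_x/p_y]^(2).
With the ratio pinned down, the budget gives x* = I/(p_x + p_y·(y/x)) and y* = (y/x)·x*.
Numerically y/x = 8.807492, so x* = 51/(5.75 + 7.75·8.807492) = 0.6891 and y* = 8.807492·0.6891 = 6.0694.
Expenditure on y: 7.75·6.0694 = 47.0376; share = 0.9223.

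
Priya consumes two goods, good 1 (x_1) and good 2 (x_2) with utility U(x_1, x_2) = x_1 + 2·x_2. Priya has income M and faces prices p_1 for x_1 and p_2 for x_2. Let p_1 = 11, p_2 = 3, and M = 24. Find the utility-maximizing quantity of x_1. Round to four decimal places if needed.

Perfect substitutes: compare marginal utility per dollar. 1/p_1 vs 2/p_2 → 0.0909 vs 0.6667.
x_2 gives more utility per dollar, so spend all income on x_2: x_2* = M/p_2, x_1* = 0.
Numerically: x_1* = 0, x_2* = 8.

x_1* = 0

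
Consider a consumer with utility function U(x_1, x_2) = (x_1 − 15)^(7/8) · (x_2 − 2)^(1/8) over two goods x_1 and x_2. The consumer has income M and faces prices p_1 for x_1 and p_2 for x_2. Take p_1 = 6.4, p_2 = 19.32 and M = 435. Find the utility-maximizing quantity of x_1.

MRS = 7·(x_2−2)/(x_1−15). Tangency with p_1/p_2 gives x_2−2 = (1/7)·(p_1/p_2)·(x_1−15).
After buying the subsistence bundle (15, 2), a share 0.875 of the remaining income goes to x_1: x_1* = 15 + 0.875·(M − 15p_1 − 2p_2)/p_1.
Discretionary income = 435 − 15·6.4 − 2·19.32 = 300.36; x_1* = 15 + 0.875·300.36/6.4 = 56.0648.

x_1* = 56.0648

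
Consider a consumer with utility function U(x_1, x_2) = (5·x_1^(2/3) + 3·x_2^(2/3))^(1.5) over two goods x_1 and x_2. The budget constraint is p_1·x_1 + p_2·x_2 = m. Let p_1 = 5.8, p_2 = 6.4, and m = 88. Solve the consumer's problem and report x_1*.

With the ratio pinned down, the budget gives x_1* = m/(p_1 + p_2·(x_2/x_1)) and x_2* = (x_2/x_1)·x_1*.
Numerically x_2/x_1 = 0.160767, so x_1* = 88/(5.8 + 6.4·0.160767) = 12.8864.

x_1* = 12.8864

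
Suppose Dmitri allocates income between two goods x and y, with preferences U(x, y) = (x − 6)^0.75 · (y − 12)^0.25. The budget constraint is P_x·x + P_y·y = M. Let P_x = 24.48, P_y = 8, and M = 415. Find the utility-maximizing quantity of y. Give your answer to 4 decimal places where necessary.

y* = 17.3788

This is Cobb-Douglas in (x−6, y−12): tangency gives 0.75·P_y·(y−12) = 0.25·P_x·(x−6).
Substituting into the budget: x* = 6 + 0.75·(M − 6·P_x − 12·P_y)/P_x, and y* = 12 + 0.25·(…)/P_y.
Discretionary income = 415 − 6·24.48 − 12·8 = 172.12; y* = 12 + 0.25·172.12/8 = 17.3788.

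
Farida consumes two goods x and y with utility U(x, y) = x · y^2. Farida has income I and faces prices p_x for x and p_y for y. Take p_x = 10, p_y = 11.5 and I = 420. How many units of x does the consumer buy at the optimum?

Tangency: MRS = (1/2)·y/x = p_x/p_y.
Rearranging, p_y·y = 2·p_x·x. Substituting into the budget gives p_x·x·(1 + 2) = I.
Demand: x*(p_x,p_y,I) = 1/3·I/p_x and y* = 2/3·I/p_y.
At p_x=10, p_y=11.5, I=420: x* = 1/3·420/10 = 14.

x* = 14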